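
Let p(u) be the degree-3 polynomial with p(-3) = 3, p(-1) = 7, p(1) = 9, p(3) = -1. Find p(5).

Using Newton's divided-difference form:
p[-3,-1] = (7 - 3) / (-1 - (-3)) = 2
p[-1,1] = (9 - 7) / (1 - (-1)) = 1
p[1,3] = (-1 - 9) / (3 - 1) = -5
p[-3,-1,1] = (1 - 2) / (1 - (-3)) = -1/4
p[-1,1,3] = (-5 - 1) / (3 - (-1)) = -3/2
p[-3,-1,1,3] = (-3/2 - (-1/4)) / (3 - (-3)) = -5/24
p(5) = 3 + 2·(8) + (-1/4)·(8)·(6) + (-5/24)·(8)·(6)·(4) = -33

-33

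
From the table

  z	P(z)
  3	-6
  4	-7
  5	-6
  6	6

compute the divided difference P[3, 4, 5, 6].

3/2

P[3,4] = (-7 - (-6)) / (4 - 3) = -1
P[4,5] = (-6 - (-7)) / (5 - 4) = 1
P[5,6] = (6 - (-6)) / (6 - 5) = 12
P[3,4,5] = (1 - (-1)) / (5 - 3) = 1
P[4,5,6] = (12 - 1) / (6 - 4) = 11/2
P[3,4,5,6] = (11/2 - 1) / (6 - 3) = 3/2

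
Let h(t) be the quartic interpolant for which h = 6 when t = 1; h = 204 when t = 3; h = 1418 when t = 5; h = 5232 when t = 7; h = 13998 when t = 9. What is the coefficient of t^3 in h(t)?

1

Build the Lagrange basis polynomials:
L_0(t) = (t - 3)(t - 5)(t - 7)(t - 9) / [384] = (1/384)t^4 - (1/16)t^3 + (103/192)t^2 - (31/16)t + 315/128
L_1(t) = (t - 1)(t - 5)(t - 7)(t - 9) / [-96] = -(1/96)t^4 + (11/48)t^3 - (41/24)t^2 + (229/48)t - 105/32
L_2(t) = (t - 1)(t - 3)(t - 7)(t - 9) / [64] = (1/64)t^4 - (5/16)t^3 + (65/32)t^2 - (75/16)t + 189/64
L_3(t) = (t - 1)(t - 3)(t - 5)(t - 9) / [-96] = -(1/96)t^4 + (3/16)t^3 - (13/12)t^2 + (37/16)t - 45/32
L_4(t) = (t - 1)(t - 3)(t - 5)(t - 7) / [384] = (1/384)t^4 - (1/24)t^3 + (43/192)t^2 - (11/24)t + 35/128
h(t) = 6·L_0 + 204·L_1 + 1418·L_2 + 5232·L_3 + 13998·L_4
Only the coefficient of t^3 is needed; take it from each L_i and combine:
6·(-1/16) + 204·(11/48) + 1418·(-5/16) + 5232·(3/16) + 13998·(-1/24) = 1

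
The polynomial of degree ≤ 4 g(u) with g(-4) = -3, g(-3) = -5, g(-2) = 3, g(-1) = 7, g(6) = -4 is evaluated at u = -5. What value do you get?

Using Newton's divided-difference form:
g[-4,-3] = (-5 - (-3)) / (-3 - (-4)) = -2
g[-3,-2] = (3 - (-5)) / (-2 - (-3)) = 8
g[-2,-1] = (7 - 3) / (-1 - (-2)) = 4
g[-1,6] = (-4 - 7) / (6 - (-1)) = -11/7
g[-4,-3,-2] = (8 - (-2)) / (-2 - (-4)) = 5
g[-3,-2,-1] = (4 - 8) / (-1 - (-3)) = -2
g[-2,-1,6] = (-11/7 - 4) / (6 - (-2)) = -39/56
g[-4,-3,-2,-1] = (-2 - 5) / (-1 - (-4)) = -7/3
g[-3,-2,-1,6] = (-39/56 - (-2)) / (6 - (-3)) = 73/504
g[-4,-3,-2,-1,6] = (73/504 - (-7/3)) / (6 - (-4)) = 1249/5040
g(-5) = -3 + (-2)·(-1) + 5·(-1)·(-2) + (-7/3)·(-1)·(-2)·(-3) + (1249/5040)·(-1)·(-2)·(-3)·(-4) = 6079/210

6079/210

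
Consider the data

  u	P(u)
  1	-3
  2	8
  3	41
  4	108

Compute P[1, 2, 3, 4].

P[1,2] = (8 - (-3)) / (2 - 1) = 11
P[2,3] = (41 - 8) / (3 - 2) = 33
P[3,4] = (108 - 41) / (4 - 3) = 67
P[1,2,3] = (33 - 11) / (3 - 1) = 11
P[2,3,4] = (67 - 33) / (4 - 2) = 17
P[1,2,3,4] = (17 - 11) / (4 - 1) = 2

2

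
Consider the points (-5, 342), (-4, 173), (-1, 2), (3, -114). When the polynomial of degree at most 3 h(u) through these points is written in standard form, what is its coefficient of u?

Build the Lagrange basis polynomials:
L_0(u) = (u + 4)(u + 1)(u - 3) / [-32] = -(1/32)u^3 - (1/16)u^2 + (11/32)u + 3/8
L_1(u) = (u + 5)(u + 1)(u - 3) / [21] = (1/21)u^3 + (1/7)u^2 - (13/21)u - 5/7
L_2(u) = (u + 5)(u + 4)(u - 3) / [-48] = -(1/48)u^3 - (1/8)u^2 + (7/48)u + 5/4
L_3(u) = (u + 5)(u + 4)(u + 1) / [224] = (1/224)u^3 + (5/112)u^2 + (29/224)u + 5/56
h(u) = 342·L_0 + 173·L_1 + 2·L_2 + (-114)·L_3
Only the coefficient of u is needed; take it from each L_i and combine:
342·(11/32) + 173·(-13/21) + 2·(7/48) + (-114)·(29/224) = -4

-4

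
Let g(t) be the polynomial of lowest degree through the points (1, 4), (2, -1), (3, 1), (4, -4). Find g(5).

-30

L_0(5) = (3)·(2)·(1)/[(-1)·(-2)·(-3)] = -1
L_1(5) = (4)·(2)·(1)/[(1)·(-1)·(-2)] = 4
L_2(5) = (4)·(3)·(1)/[(2)·(1)·(-1)] = -6
L_3(5) = (4)·(3)·(2)/[(3)·(2)·(1)] = 4
Sum: 4·(-1) + (-1)·(4) + 1·(-6) + (-4)·(4) = -30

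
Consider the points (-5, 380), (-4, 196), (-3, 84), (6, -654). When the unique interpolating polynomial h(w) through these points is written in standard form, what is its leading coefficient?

-3

Build the Lagrange basis polynomials:
L_0(w) = (w + 4)(w + 3)(w - 6) / [-22] = -(1/22)w^3 - (1/22)w^2 + (15/11)w + 36/11
L_1(w) = (w + 5)(w + 3)(w - 6) / [10] = (1/10)w^3 + (1/5)w^2 - (33/10)w - 9
L_2(w) = (w + 5)(w + 4)(w - 6) / [-18] = -(1/18)w^3 - (1/6)w^2 + (17/9)w + 20/3
L_3(w) = (w + 5)(w + 4)(w + 3) / [990] = (1/990)w^3 + (2/165)w^2 + (47/990)w + 2/33
h(w) = 380·L_0 + 196·L_1 + 84·L_2 + (-654)·L_3
Only the coefficient of w^3 is needed; take it from each L_i and combine:
380·(-1/22) + 196·(1/10) + 84·(-1/18) + (-654)·(1/990) = -3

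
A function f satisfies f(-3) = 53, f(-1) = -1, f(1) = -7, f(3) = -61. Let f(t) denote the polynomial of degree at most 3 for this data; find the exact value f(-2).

Evaluate each Lagrange basis at t = -2:
L_0(-2) = (-1)·(-3)·(-5)/[(-2)·(-4)·(-6)] = 5/16
L_1(-2) = (1)·(-3)·(-5)/[(2)·(-2)·(-4)] = 15/16
L_2(-2) = (1)·(-1)·(-5)/[(4)·(2)·(-2)] = -5/16
L_3(-2) = (1)·(-1)·(-3)/[(6)·(4)·(2)] = 1/16
Sum: 53·(5/16) + (-1)·(15/16) + (-7)·(-5/16) + (-61)·(1/16) = 14

14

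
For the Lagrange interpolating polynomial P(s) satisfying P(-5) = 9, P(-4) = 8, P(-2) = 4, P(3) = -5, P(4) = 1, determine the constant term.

Build the Lagrange basis polynomials:
L_0(s) = (s + 4)(s + 2)(s - 3)(s - 4) / [216] = (1/216)s^4 - (1/216)s^3 - (11/108)s^2 + (2/27)s + 4/9
L_1(s) = (s + 5)(s + 2)(s - 3)(s - 4) / [-112] = -(1/112)s^4 + (27/112)s^2 - (1/8)s - 15/14
L_2(s) = (s + 5)(s + 4)(s - 3)(s - 4) / [180] = (1/180)s^4 + (1/90)s^3 - (31/180)s^2 - (8/45)s + 4/3
L_3(s) = (s + 5)(s + 4)(s + 2)(s - 4) / [-280] = -(1/280)s^4 - (1/40)s^3 + (3/140)s^2 + (2/5)s + 4/7
L_4(s) = (s + 5)(s + 4)(s + 2)(s - 3) / [432] = (1/432)s^4 + (1/54)s^3 + (5/432)s^2 - (37/216)s - 5/18
P(s) = 9·L_0 + 8·L_1 + 4·L_2 + (-5)·L_3 + 1·L_4
Only the constant term is needed; take it from each L_i and combine:
9·(4/9) + 8·(-15/14) + 4·(4/3) + (-5)·(4/7) + 1·(-5/18) = -299/126

-299/126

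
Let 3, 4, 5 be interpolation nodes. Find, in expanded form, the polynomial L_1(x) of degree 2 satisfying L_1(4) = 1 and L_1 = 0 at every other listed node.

L_1(x) = (x - 3)(x - 5) / [(1)·(-1)]
       = (x^2 - 8x + 15) / (-1)

L_1(x) = -x^2 + 8x - 15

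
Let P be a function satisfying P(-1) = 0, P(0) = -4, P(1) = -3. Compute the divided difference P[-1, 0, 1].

5/2

P[-1,0] = (-4 - 0) / (0 - (-1)) = -4
P[0,1] = (-3 - (-4)) / (1 - 0) = 1
P[-1,0,1] = (1 - (-4)) / (1 - (-1)) = 5/2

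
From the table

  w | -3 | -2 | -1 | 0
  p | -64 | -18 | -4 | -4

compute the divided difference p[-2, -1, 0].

-7

p[-2,-1] = (-4 - (-18)) / (-1 - (-2)) = 14
p[-1,0] = (-4 - (-4)) / (0 - (-1)) = 0
p[-2,-1,0] = (0 - 14) / (0 - (-2)) = -7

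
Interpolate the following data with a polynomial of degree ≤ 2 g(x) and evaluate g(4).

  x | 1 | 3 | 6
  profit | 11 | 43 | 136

68

Evaluate each Lagrange basis at x = 4:
L_0(4) = (1)·(-2)/[(-2)·(-5)] = -1/5
L_1(4) = (3)·(-2)/[(2)·(-3)] = 1
L_2(4) = (3)·(1)/[(5)·(3)] = 1/5
Sum: 11·(-1/5) + 43·(1) + 136·(1/5) = 68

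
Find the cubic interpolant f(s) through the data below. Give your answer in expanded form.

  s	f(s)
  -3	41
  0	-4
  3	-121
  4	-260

Newton's divided differences:
f[-3,0] = (-4 - 41) / (0 - (-3)) = -15
f[0,3] = (-121 - (-4)) / (3 - 0) = -39
f[3,4] = (-260 - (-121)) / (4 - 3) = -139
f[-3,0,3] = (-39 - (-15)) / (3 - (-3)) = -4
f[0,3,4] = (-139 - (-39)) / (4 - 0) = -25
f[-3,0,3,4] = (-25 - (-4)) / (4 - (-3)) = -3
f(s) = 41 + (-15)·(s + 3) + (-4)·(s + 3)s + (-3)·(s + 3)s(s - 3)
Expanding: f(s) = -3s^3 - 4s^2 - 4

f(s) = -3s^3 - 4s^2 - 4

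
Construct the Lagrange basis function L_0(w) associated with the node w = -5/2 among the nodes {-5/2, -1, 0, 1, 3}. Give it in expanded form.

L_0(w) = (16/1155)w^4 - (16/385)w^3 - (16/1155)w^2 + (16/385)w

L_0(w) = (w + 1)w(w - 1)(w - 3) / [(-3/2)·(-5/2)·(-7/2)·(-11/2)]
       = (w^4 - 3w^3 - w^2 + 3w) / (1155/16)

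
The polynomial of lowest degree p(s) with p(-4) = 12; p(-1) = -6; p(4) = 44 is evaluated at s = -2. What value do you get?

-4

Evaluate each Lagrange basis at s = -2:
L_0(-2) = (-1)·(-6)/[(-3)·(-8)] = 1/4
L_1(-2) = (2)·(-6)/[(3)·(-5)] = 4/5
L_2(-2) = (2)·(-1)/[(8)·(5)] = -1/20
Sum: 12·(1/4) + (-6)·(4/5) + 44·(-1/20) = -4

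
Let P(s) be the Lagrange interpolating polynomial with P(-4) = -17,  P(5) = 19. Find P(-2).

Evaluate each Lagrange basis at s = -2:
L_0(-2) = (-7)/[(-9)] = 7/9
L_1(-2) = (2)/[(9)] = 2/9
Sum: (-17)·(7/9) + 19·(2/9) = -9

-9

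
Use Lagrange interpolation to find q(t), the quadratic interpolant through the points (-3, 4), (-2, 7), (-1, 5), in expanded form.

L_0(t) = (t + 2)(t + 1) / [2] = (1/2)t^2 + (3/2)t + 1
L_1(t) = (t + 3)(t + 1) / [-1] = -t^2 - 4t - 3
L_2(t) = (t + 3)(t + 2) / [2] = (1/2)t^2 + (5/2)t + 3
q(t) = 4·L_0 + 7·L_1 + 5·L_2
  4·L_0(t) = 2t^2 + 6t + 4
  7·L_1(t) = -7t^2 - 28t - 21
  5·L_2(t) = (5/2)t^2 + (25/2)t + 15
Adding term by term: -(5/2)t^2 - (19/2)t - 2

q(t) = -(5/2)t^2 - (19/2)t - 2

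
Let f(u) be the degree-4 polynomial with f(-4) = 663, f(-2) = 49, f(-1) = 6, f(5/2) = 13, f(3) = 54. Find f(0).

Evaluate each Lagrange basis at u = 0:
L_0(0) = (2)·(1)·(-5/2)·(-3)/[(-2)·(-3)·(-13/2)·(-7)] = 5/91
L_1(0) = (4)·(1)·(-5/2)·(-3)/[(2)·(-1)·(-9/2)·(-5)] = -2/3
L_2(0) = (4)·(2)·(-5/2)·(-3)/[(3)·(1)·(-7/2)·(-4)] = 10/7
L_3(0) = (4)·(2)·(1)·(-3)/[(13/2)·(9/2)·(7/2)·(-1/2)] = 128/273
L_4(0) = (4)·(2)·(1)·(-5/2)/[(7)·(5)·(4)·(1/2)] = -2/7
Sum: 663·(5/91) + 49·(-2/3) + 6·(10/7) + 13·(128/273) + 54·(-2/7) = 3

3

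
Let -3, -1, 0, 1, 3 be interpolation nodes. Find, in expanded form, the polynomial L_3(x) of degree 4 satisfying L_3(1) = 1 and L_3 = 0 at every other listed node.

L_3(x) = (x + 3)(x + 1)x(x - 3) / [(4)·(2)·(1)·(-2)]
       = (x^4 + x^3 - 9x^2 - 9x) / (-16)

L_3(x) = -(1/16)x^4 - (1/16)x^3 + (9/16)x^2 + (9/16)x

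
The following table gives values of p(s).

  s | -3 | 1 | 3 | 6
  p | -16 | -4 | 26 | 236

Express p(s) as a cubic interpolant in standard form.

p(s) = s^3 + s^2 - 2s - 4

Build the Lagrange basis polynomials:
L_0(s) = (s - 1)(s - 3)(s - 6) / [-216] = -(1/216)s^3 + (5/108)s^2 - (1/8)s + 1/12
L_1(s) = (s + 3)(s - 3)(s - 6) / [40] = (1/40)s^3 - (3/20)s^2 - (9/40)s + 27/20
L_2(s) = (s + 3)(s - 1)(s - 6) / [-36] = -(1/36)s^3 + (1/9)s^2 + (5/12)s - 1/2
L_3(s) = (s + 3)(s - 1)(s - 3) / [135] = (1/135)s^3 - (1/135)s^2 - (1/15)s + 1/15
p(s) = (-16)·L_0 + (-4)·L_1 + 26·L_2 + 236·L_3
  (-16)·L_0(s) = (2/27)s^3 - (20/27)s^2 + 2s - 4/3
  (-4)·L_1(s) = -(1/10)s^3 + (3/5)s^2 + (9/10)s - 27/5
  26·L_2(s) = -(13/18)s^3 + (26/9)s^2 + (65/6)s - 13
  236·L_3(s) = (236/135)s^3 - (236/135)s^2 - (236/15)s + 236/15
Adding term by term: s^3 + s^2 - 2s - 4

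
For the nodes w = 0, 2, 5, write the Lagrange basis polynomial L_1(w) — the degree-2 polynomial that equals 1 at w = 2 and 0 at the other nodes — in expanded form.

L_1(w) = -(1/6)w^2 + (5/6)w

L_1(w) = w(w - 5) / [(2)·(-3)]
       = (w^2 - 5w) / (-6)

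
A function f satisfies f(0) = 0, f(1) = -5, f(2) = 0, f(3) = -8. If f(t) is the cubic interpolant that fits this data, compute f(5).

L_0(5) = (4)·(3)·(2)/[(-1)·(-2)·(-3)] = -4
L_1(5) = (5)·(3)·(2)/[(1)·(-1)·(-2)] = 15
L_2(5) = (5)·(4)·(2)/[(2)·(1)·(-1)] = -20
L_3(5) = (5)·(4)·(3)/[(3)·(2)·(1)] = 10
Sum: 0 + (-5)·(15) + 0 + (-8)·(10) = -155

-155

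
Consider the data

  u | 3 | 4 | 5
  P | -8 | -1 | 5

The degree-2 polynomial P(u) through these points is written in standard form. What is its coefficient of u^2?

Build the Lagrange basis polynomials:
L_0(u) = (u - 4)(u - 5) / [2] = (1/2)u^2 - (9/2)u + 10
L_1(u) = (u - 3)(u - 5) / [-1] = -u^2 + 8u - 15
L_2(u) = (u - 3)(u - 4) / [2] = (1/2)u^2 - (7/2)u + 6
P(u) = (-8)·L_0 + (-1)·L_1 + 5·L_2
Only the coefficient of u^2 is needed; take it from each L_i and combine:
(-8)·(1/2) + (-1)·(-1) + 5·(1/2) = -1/2

-1/2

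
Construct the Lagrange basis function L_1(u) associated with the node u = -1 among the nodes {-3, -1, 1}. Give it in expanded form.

L_1(u) = (u + 3)(u - 1) / [(2)·(-2)]
       = (u^2 + 2u - 3) / (-4)

L_1(u) = -(1/4)u^2 - (1/2)u + 3/4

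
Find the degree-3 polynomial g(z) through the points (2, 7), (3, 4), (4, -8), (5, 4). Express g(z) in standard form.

Build the Lagrange basis polynomials:
L_0(z) = (z - 3)(z - 4)(z - 5) / [-6] = -(1/6)z^3 + 2z^2 - (47/6)z + 10
L_1(z) = (z - 2)(z - 4)(z - 5) / [2] = (1/2)z^3 - (11/2)z^2 + 19z - 20
L_2(z) = (z - 2)(z - 3)(z - 5) / [-2] = -(1/2)z^3 + 5z^2 - (31/2)z + 15
L_3(z) = (z - 2)(z - 3)(z - 4) / [6] = (1/6)z^3 - (3/2)z^2 + (13/3)z - 4
g(z) = 7·L_0 + 4·L_1 + (-8)·L_2 + 4·L_3
  7·L_0(z) = -(7/6)z^3 + 14z^2 - (329/6)z + 70
  4·L_1(z) = 2z^3 - 22z^2 + 76z - 80
  (-8)·L_2(z) = 4z^3 - 40z^2 + 124z - 120
  4·L_3(z) = (2/3)z^3 - 6z^2 + (52/3)z - 16
Adding term by term: (11/2)z^3 - 54z^2 + (325/2)z - 146

g(z) = (11/2)z^3 - 54z^2 + (325/2)z - 146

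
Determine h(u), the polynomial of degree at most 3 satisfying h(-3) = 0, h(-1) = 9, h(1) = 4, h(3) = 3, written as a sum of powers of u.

h(u) = (3/8)u^3 - (5/8)u^2 - (23/8)u + 57/8

Build the Lagrange basis polynomials:
L_0(u) = (u + 1)(u - 1)(u - 3) / [-48] = -(1/48)u^3 + (1/16)u^2 + (1/48)u - 1/16
L_1(u) = (u + 3)(u - 1)(u - 3) / [16] = (1/16)u^3 - (1/16)u^2 - (9/16)u + 9/16
L_2(u) = (u + 3)(u + 1)(u - 3) / [-16] = -(1/16)u^3 - (1/16)u^2 + (9/16)u + 9/16
L_3(u) = (u + 3)(u + 1)(u - 1) / [48] = (1/48)u^3 + (1/16)u^2 - (1/48)u - 1/16
h(u) = 0·L_0 + 9·L_1 + 4·L_2 + 3·L_3
  0·L_0(u) = 0
  9·L_1(u) = (9/16)u^3 - (9/16)u^2 - (81/16)u + 81/16
  4·L_2(u) = -(1/4)u^3 - (1/4)u^2 + (9/4)u + 9/4
  3·L_3(u) = (1/16)u^3 + (3/16)u^2 - (1/16)u - 3/16
Adding term by term: (3/8)u^3 - (5/8)u^2 - (23/8)u + 57/8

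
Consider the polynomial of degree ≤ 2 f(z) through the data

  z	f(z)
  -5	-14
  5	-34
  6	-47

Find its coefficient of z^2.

The leading coefficient equals the top divided difference f[-5,5,6].
f[-5,5] = (-34 - (-14)) / (5 - (-5)) = -2
f[5,6] = (-47 - (-34)) / (6 - 5) = -13
f[-5,5,6] = (-13 - (-2)) / (6 - (-5)) = -1

-1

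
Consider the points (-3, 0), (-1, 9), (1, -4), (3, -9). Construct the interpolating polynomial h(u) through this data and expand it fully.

h(u) = (5/8)u^3 - (7/8)u^2 - (57/8)u + 27/8

Newton's divided differences:
h[-3,-1] = (9 - 0) / (-1 - (-3)) = 9/2
h[-1,1] = (-4 - 9) / (1 - (-1)) = -13/2
h[1,3] = (-9 - (-4)) / (3 - 1) = -5/2
h[-3,-1,1] = (-13/2 - 9/2) / (1 - (-3)) = -11/4
h[-1,1,3] = (-5/2 - (-13/2)) / (3 - (-1)) = 1
h[-3,-1,1,3] = (1 - (-11/4)) / (3 - (-3)) = 5/8
h(u) = (9/2)·(u + 3) + (-11/4)·(u + 3)(u + 1) + (5/8)·(u + 3)(u + 1)(u - 1)
Expanding: h(u) = (5/8)u^3 - (7/8)u^2 - (57/8)u + 27/8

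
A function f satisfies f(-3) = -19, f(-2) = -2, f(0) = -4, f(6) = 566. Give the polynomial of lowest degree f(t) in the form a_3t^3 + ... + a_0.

Build the Lagrange basis polynomials:
L_0(t) = (t + 2)t(t - 6) / [-27] = -(1/27)t^3 + (4/27)t^2 + (4/9)t
L_1(t) = (t + 3)t(t - 6) / [16] = (1/16)t^3 - (3/16)t^2 - (9/8)t
L_2(t) = (t + 3)(t + 2)(t - 6) / [-36] = -(1/36)t^3 + (1/36)t^2 + (2/3)t + 1
L_3(t) = (t + 3)(t + 2)t / [432] = (1/432)t^3 + (5/432)t^2 + (1/72)t
f(t) = (-19)·L_0 + (-2)·L_1 + (-4)·L_2 + 566·L_3
  (-19)·L_0(t) = (19/27)t^3 - (76/27)t^2 - (76/9)t
  (-2)·L_1(t) = -(1/8)t^3 + (3/8)t^2 + (9/4)t
  (-4)·L_2(t) = (1/9)t^3 - (1/9)t^2 - (8/3)t - 4
  566·L_3(t) = (283/216)t^3 + (1415/216)t^2 + (283/36)t
Adding term by term: 2t^3 + 4t^2 - t - 4

f(t) = 2t^3 + 4t^2 - t - 4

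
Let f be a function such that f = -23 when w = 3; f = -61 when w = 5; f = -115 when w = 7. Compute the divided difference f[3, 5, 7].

f[3,5] = (-61 - (-23)) / (5 - 3) = -19
f[5,7] = (-115 - (-61)) / (7 - 5) = -27
f[3,5,7] = (-27 - (-19)) / (7 - 3) = -2

-2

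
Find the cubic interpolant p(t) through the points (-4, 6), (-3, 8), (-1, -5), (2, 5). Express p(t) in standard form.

p(t) = (4/5)t^3 + (107/30)t^2 - (79/30)t - 52/5

Newton's divided differences:
p[-4,-3] = (8 - 6) / (-3 - (-4)) = 2
p[-3,-1] = (-5 - 8) / (-1 - (-3)) = -13/2
p[-1,2] = (5 - (-5)) / (2 - (-1)) = 10/3
p[-4,-3,-1] = (-13/2 - 2) / (-1 - (-4)) = -17/6
p[-3,-1,2] = (10/3 - (-13/2)) / (2 - (-3)) = 59/30
p[-4,-3,-1,2] = (59/30 - (-17/6)) / (2 - (-4)) = 4/5
p(t) = 6 + 2·(t + 4) + (-17/6)·(t + 4)(t + 3) + (4/5)·(t + 4)(t + 3)(t + 1)
Expanding: p(t) = (4/5)t^3 + (107/30)t^2 - (79/30)t - 52/5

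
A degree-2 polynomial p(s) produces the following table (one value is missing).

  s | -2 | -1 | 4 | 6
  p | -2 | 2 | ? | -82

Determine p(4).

The 3 known values determine p uniquely (degree ≤ 2).
L_0(4) = (5)·(-2)/[(-1)·(-8)] = -5/4
L_1(4) = (6)·(-2)/[(1)·(-7)] = 12/7
L_2(4) = (6)·(5)/[(8)·(7)] = 15/28
Sum: (-2)·(-5/4) + 2·(12/7) + (-82)·(15/28) = -38

-38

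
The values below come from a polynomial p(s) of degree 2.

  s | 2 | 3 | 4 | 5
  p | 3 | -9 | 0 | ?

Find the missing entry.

The 3 known values determine p uniquely (degree ≤ 2).
Evaluate each Lagrange basis at s = 5:
L_0(5) = (2)·(1)/[(-1)·(-2)] = 1
L_1(5) = (3)·(1)/[(1)·(-1)] = -3
L_2(5) = (3)·(2)/[(2)·(1)] = 3
Sum: 3·(1) + (-9)·(-3) + 0 = 30

30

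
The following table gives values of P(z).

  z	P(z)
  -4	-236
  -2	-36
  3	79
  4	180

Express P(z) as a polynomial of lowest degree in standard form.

Build the Lagrange basis polynomials:
L_0(z) = (z + 2)(z - 3)(z - 4) / [-112] = -(1/112)z^3 + (5/112)z^2 + (1/56)z - 3/14
L_1(z) = (z + 4)(z - 3)(z - 4) / [60] = (1/60)z^3 - (1/20)z^2 - (4/15)z + 4/5
L_2(z) = (z + 4)(z + 2)(z - 4) / [-35] = -(1/35)z^3 - (2/35)z^2 + (16/35)z + 32/35
L_3(z) = (z + 4)(z + 2)(z - 3) / [48] = (1/48)z^3 + (1/16)z^2 - (5/24)z - 1/2
P(z) = (-236)·L_0 + (-36)·L_1 + 79·L_2 + 180·L_3
  (-236)·L_0(z) = (59/28)z^3 - (295/28)z^2 - (59/14)z + 354/7
  (-36)·L_1(z) = -(3/5)z^3 + (9/5)z^2 + (48/5)z - 144/5
  79·L_2(z) = -(79/35)z^3 - (158/35)z^2 + (1264/35)z + 2528/35
  180·L_3(z) = (15/4)z^3 + (45/4)z^2 - (75/2)z - 90
Adding term by term: 3z^3 - 2z^2 + 4z + 4

P(z) = 3z^3 - 2z^2 + 4z + 4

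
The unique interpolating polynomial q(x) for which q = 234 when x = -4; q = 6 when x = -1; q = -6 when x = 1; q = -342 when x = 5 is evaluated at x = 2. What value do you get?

Evaluate each Lagrange basis at x = 2:
L_0(2) = (3)·(1)·(-3)/[(-3)·(-5)·(-9)] = 1/15
L_1(2) = (6)·(1)·(-3)/[(3)·(-2)·(-6)] = -1/2
L_2(2) = (6)·(3)·(-3)/[(5)·(2)·(-4)] = 27/20
L_3(2) = (6)·(3)·(1)/[(9)·(6)·(4)] = 1/12
Sum: 234·(1/15) + 6·(-1/2) + (-6)·(27/20) + (-342)·(1/12) = -24

-24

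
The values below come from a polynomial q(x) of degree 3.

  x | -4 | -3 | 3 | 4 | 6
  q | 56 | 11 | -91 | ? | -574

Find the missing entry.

The 4 known values determine q uniquely (degree ≤ 3).
L_0(4) = (7)·(1)·(-2)/[(-1)·(-7)·(-10)] = 1/5
L_1(4) = (8)·(1)·(-2)/[(1)·(-6)·(-9)] = -8/27
L_2(4) = (8)·(7)·(-2)/[(7)·(6)·(-3)] = 8/9
L_3(4) = (8)·(7)·(1)/[(10)·(9)·(3)] = 28/135
Sum: 56·(1/5) + 11·(-8/27) + (-91)·(8/9) + (-574)·(28/135) = -192

-192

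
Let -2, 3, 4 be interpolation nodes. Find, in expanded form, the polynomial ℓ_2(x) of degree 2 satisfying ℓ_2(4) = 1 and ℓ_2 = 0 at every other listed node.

ℓ_2(x) = (1/6)x^2 - (1/6)x - 1

ℓ_2(x) = (x + 2)(x - 3) / [(6)·(1)]
       = (x^2 - x - 6) / (6)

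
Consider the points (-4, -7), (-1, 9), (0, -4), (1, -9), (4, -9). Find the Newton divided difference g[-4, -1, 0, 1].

g[-4,-1] = (9 - (-7)) / (-1 - (-4)) = 16/3
g[-1,0] = (-4 - 9) / (0 - (-1)) = -13
g[0,1] = (-9 - (-4)) / (1 - 0) = -5
g[-4,-1,0] = (-13 - 16/3) / (0 - (-4)) = -55/12
g[-1,0,1] = (-5 - (-13)) / (1 - (-1)) = 4
g[-4,-1,0,1] = (4 - (-55/12)) / (1 - (-4)) = 103/60

103/60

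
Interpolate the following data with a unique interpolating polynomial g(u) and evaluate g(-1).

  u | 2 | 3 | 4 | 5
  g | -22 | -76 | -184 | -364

-4

Using Newton's divided-difference form:
g[2,3] = (-76 - (-22)) / (3 - 2) = -54
g[3,4] = (-184 - (-76)) / (4 - 3) = -108
g[4,5] = (-364 - (-184)) / (5 - 4) = -180
g[2,3,4] = (-108 - (-54)) / (4 - 2) = -27
g[3,4,5] = (-180 - (-108)) / (5 - 3) = -36
g[2,3,4,5] = (-36 - (-27)) / (5 - 2) = -3
g(-1) = -22 + (-54)·(-3) + (-27)·(-3)·(-4) + (-3)·(-3)·(-4)·(-5) = -4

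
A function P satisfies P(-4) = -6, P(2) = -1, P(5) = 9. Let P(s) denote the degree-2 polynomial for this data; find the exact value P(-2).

L_0(-2) = (-4)·(-7)/[(-6)·(-9)] = 14/27
L_1(-2) = (2)·(-7)/[(6)·(-3)] = 7/9
L_2(-2) = (2)·(-4)/[(9)·(3)] = -8/27
Sum: (-6)·(14/27) + (-1)·(7/9) + 9·(-8/27) = -59/9

-59/9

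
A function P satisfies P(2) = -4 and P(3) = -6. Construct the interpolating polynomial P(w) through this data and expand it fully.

P(w) = -2w

L_0(w) = (w - 3) / [-1] = -w + 3
L_1(w) = (w - 2) / [1] = w - 2
P(w) = (-4)·L_0 + (-6)·L_1
  (-4)·L_0(w) = 4w - 12
  (-6)·L_1(w) = -6w + 12
Adding term by term: -2w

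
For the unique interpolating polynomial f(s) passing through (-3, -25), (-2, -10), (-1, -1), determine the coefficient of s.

0

Build the Lagrange basis polynomials:
L_0(s) = (s + 2)(s + 1) / [2] = (1/2)s^2 + (3/2)s + 1
L_1(s) = (s + 3)(s + 1) / [-1] = -s^2 - 4s - 3
L_2(s) = (s + 3)(s + 2) / [2] = (1/2)s^2 + (5/2)s + 3
f(s) = (-25)·L_0 + (-10)·L_1 + (-1)·L_2
Only the coefficient of s is needed; take it from each L_i and combine:
(-25)·(3/2) + (-10)·(-4) + (-1)·(5/2) = 0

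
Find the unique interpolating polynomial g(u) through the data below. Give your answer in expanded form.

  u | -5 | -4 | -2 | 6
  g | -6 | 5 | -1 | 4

g(u) = (1207/2640)u^3 + (29/80)u^2 - (17987/1320)u - 573/22

Newton's divided differences:
g[-5,-4] = (5 - (-6)) / (-4 - (-5)) = 11
g[-4,-2] = (-1 - 5) / (-2 - (-4)) = -3
g[-2,6] = (4 - (-1)) / (6 - (-2)) = 5/8
g[-5,-4,-2] = (-3 - 11) / (-2 - (-5)) = -14/3
g[-4,-2,6] = (5/8 - (-3)) / (6 - (-4)) = 29/80
g[-5,-4,-2,6] = (29/80 - (-14/3)) / (6 - (-5)) = 1207/2640
g(u) = -6 + 11·(u + 5) + (-14/3)·(u + 5)(u + 4) + (1207/2640)·(u + 5)(u + 4)(u + 2)
Expanding: g(u) = (1207/2640)u^3 + (29/80)u^2 - (17987/1320)u - 573/22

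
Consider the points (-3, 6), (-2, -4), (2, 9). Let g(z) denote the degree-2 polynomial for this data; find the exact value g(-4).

213/10

L_0(-4) = (-2)·(-6)/[(-1)·(-5)] = 12/5
L_1(-4) = (-1)·(-6)/[(1)·(-4)] = -3/2
L_2(-4) = (-1)·(-2)/[(5)·(4)] = 1/10
Sum: 6·(12/5) + (-4)·(-3/2) + 9·(1/10) = 213/10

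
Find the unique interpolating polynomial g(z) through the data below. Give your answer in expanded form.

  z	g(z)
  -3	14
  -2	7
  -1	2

Newton's divided differences:
g[-3,-2] = (7 - 14) / (-2 - (-3)) = -7
g[-2,-1] = (2 - 7) / (-1 - (-2)) = -5
g[-3,-2,-1] = (-5 - (-7)) / (-1 - (-3)) = 1
g(z) = 14 + (-7)·(z + 3) + 1·(z + 3)(z + 2)
Expanding: g(z) = z^2 - 2z - 1

g(z) = z^2 - 2z - 1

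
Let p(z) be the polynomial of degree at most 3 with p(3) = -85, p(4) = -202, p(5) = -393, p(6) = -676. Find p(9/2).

-2297/8

Evaluate each Lagrange basis at z = 9/2:
L_0(9/2) = (1/2)·(-1/2)·(-3/2)/[(-1)·(-2)·(-3)] = -1/16
L_1(9/2) = (3/2)·(-1/2)·(-3/2)/[(1)·(-1)·(-2)] = 9/16
L_2(9/2) = (3/2)·(1/2)·(-3/2)/[(2)·(1)·(-1)] = 9/16
L_3(9/2) = (3/2)·(1/2)·(-1/2)/[(3)·(2)·(1)] = -1/16
Sum: (-85)·(-1/16) + (-202)·(9/16) + (-393)·(9/16) + (-676)·(-1/16) = -2297/8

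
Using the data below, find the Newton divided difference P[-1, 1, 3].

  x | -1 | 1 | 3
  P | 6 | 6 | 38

P[-1,1] = (6 - 6) / (1 - (-1)) = 0
P[1,3] = (38 - 6) / (3 - 1) = 16
P[-1,1,3] = (16 - 0) / (3 - (-1)) = 4

4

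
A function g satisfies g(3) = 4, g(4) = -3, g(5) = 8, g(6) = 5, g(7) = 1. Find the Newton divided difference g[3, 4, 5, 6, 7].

g[3,4] = (-3 - 4) / (4 - 3) = -7
g[4,5] = (8 - (-3)) / (5 - 4) = 11
g[5,6] = (5 - 8) / (6 - 5) = -3
g[6,7] = (1 - 5) / (7 - 6) = -4
g[3,4,5] = (11 - (-7)) / (5 - 3) = 9
g[4,5,6] = (-3 - 11) / (6 - 4) = -7
g[5,6,7] = (-4 - (-3)) / (7 - 5) = -1/2
g[3,4,5,6] = (-7 - 9) / (6 - 3) = -16/3
g[4,5,6,7] = (-1/2 - (-7)) / (7 - 4) = 13/6
g[3,4,5,6,7] = (13/6 - (-16/3)) / (7 - 3) = 15/8

15/8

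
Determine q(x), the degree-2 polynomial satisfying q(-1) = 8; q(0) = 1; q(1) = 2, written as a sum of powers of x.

q(x) = 4x^2 - 3x + 1

L_0(x) = x(x - 1) / [2] = (1/2)x^2 - (1/2)x
L_1(x) = (x + 1)(x - 1) / [-1] = -x^2 + 1
L_2(x) = (x + 1)x / [2] = (1/2)x^2 + (1/2)x
q(x) = 8·L_0 + 1·L_1 + 2·L_2
  8·L_0(x) = 4x^2 - 4x
  1·L_1(x) = -x^2 + 1
  2·L_2(x) = x^2 + x
Adding term by term: 4x^2 - 3x + 1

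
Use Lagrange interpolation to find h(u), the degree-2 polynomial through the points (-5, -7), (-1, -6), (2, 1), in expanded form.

h(u) = (25/84)u^2 + (57/28)u - 179/42

L_0(u) = (u + 1)(u - 2) / [28] = (1/28)u^2 - (1/28)u - 1/14
L_1(u) = (u + 5)(u - 2) / [-12] = -(1/12)u^2 - (1/4)u + 5/6
L_2(u) = (u + 5)(u + 1) / [21] = (1/21)u^2 + (2/7)u + 5/21
h(u) = (-7)·L_0 + (-6)·L_1 + 1·L_2
  (-7)·L_0(u) = -(1/4)u^2 + (1/4)u + 1/2
  (-6)·L_1(u) = (1/2)u^2 + (3/2)u - 5
  1·L_2(u) = (1/21)u^2 + (2/7)u + 5/21
Adding term by term: (25/84)u^2 + (57/28)u - 179/42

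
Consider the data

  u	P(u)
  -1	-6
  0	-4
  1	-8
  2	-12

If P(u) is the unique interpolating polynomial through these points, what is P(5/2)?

L_0(5/2) = (5/2)·(3/2)·(1/2)/[(-1)·(-2)·(-3)] = -5/16
L_1(5/2) = (7/2)·(3/2)·(1/2)/[(1)·(-1)·(-2)] = 21/16
L_2(5/2) = (7/2)·(5/2)·(1/2)/[(2)·(1)·(-1)] = -35/16
L_3(5/2) = (7/2)·(5/2)·(3/2)/[(3)·(2)·(1)] = 35/16
Sum: (-6)·(-5/16) + (-4)·(21/16) + (-8)·(-35/16) + (-12)·(35/16) = -97/8

-97/8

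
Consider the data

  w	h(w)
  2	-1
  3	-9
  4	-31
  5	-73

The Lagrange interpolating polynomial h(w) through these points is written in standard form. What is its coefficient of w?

Build the Lagrange basis polynomials:
L_0(w) = (w - 3)(w - 4)(w - 5) / [-6] = -(1/6)w^3 + 2w^2 - (47/6)w + 10
L_1(w) = (w - 2)(w - 4)(w - 5) / [2] = (1/2)w^3 - (11/2)w^2 + 19w - 20
L_2(w) = (w - 2)(w - 3)(w - 5) / [-2] = -(1/2)w^3 + 5w^2 - (31/2)w + 15
L_3(w) = (w - 2)(w - 3)(w - 4) / [6] = (1/6)w^3 - (3/2)w^2 + (13/3)w - 4
h(w) = (-1)·L_0 + (-9)·L_1 + (-31)·L_2 + (-73)·L_3
Only the coefficient of w is needed; take it from each L_i and combine:
(-1)·(-47/6) + (-9)·(19) + (-31)·(-31/2) + (-73)·(13/3) = 1

1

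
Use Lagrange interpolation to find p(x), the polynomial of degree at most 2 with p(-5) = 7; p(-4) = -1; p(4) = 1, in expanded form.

p(x) = (11/12)x^2 + (1/4)x - 44/3

L_0(x) = (x + 4)(x - 4) / [9] = (1/9)x^2 - 16/9
L_1(x) = (x + 5)(x - 4) / [-8] = -(1/8)x^2 - (1/8)x + 5/2
L_2(x) = (x + 5)(x + 4) / [72] = (1/72)x^2 + (1/8)x + 5/18
p(x) = 7·L_0 + (-1)·L_1 + 1·L_2
  7·L_0(x) = (7/9)x^2 - 112/9
  (-1)·L_1(x) = (1/8)x^2 + (1/8)x - 5/2
  1·L_2(x) = (1/72)x^2 + (1/8)x + 5/18
Adding term by term: (11/12)x^2 + (1/4)x - 44/3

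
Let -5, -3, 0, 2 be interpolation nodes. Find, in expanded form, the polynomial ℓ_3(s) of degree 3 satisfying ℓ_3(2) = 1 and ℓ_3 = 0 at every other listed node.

ℓ_3(s) = (1/70)s^3 + (4/35)s^2 + (3/14)s

ℓ_3(s) = (s + 5)(s + 3)s / [(7)·(5)·(2)]
       = (s^3 + 8s^2 + 15s) / (70)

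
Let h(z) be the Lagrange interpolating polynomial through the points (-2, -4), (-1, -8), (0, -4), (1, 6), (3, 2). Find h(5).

Evaluate each Lagrange basis at z = 5:
L_0(5) = (6)·(5)·(4)·(2)/[(-1)·(-2)·(-3)·(-5)] = 8
L_1(5) = (7)·(5)·(4)·(2)/[(1)·(-1)·(-2)·(-4)] = -35
L_2(5) = (7)·(6)·(4)·(2)/[(2)·(1)·(-1)·(-3)] = 56
L_3(5) = (7)·(6)·(5)·(2)/[(3)·(2)·(1)·(-2)] = -35
L_4(5) = (7)·(6)·(5)·(4)/[(5)·(4)·(3)·(2)] = 7
Sum: (-4)·(8) + (-8)·(-35) + (-4)·(56) + 6·(-35) + 2·(7) = -172

-172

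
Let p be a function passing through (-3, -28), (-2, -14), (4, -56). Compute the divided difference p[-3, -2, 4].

-3

p[-3,-2] = (-14 - (-28)) / (-2 - (-3)) = 14
p[-2,4] = (-56 - (-14)) / (4 - (-2)) = -7
p[-3,-2,4] = (-7 - 14) / (4 - (-3)) = -3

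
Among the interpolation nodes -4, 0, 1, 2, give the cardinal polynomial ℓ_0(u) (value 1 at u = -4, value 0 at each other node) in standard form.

ℓ_0(u) = -(1/120)u^3 + (1/40)u^2 - (1/60)u

ℓ_0(u) = u(u - 1)(u - 2) / [(-4)·(-5)·(-6)]
       = (u^3 - 3u^2 + 2u) / (-120)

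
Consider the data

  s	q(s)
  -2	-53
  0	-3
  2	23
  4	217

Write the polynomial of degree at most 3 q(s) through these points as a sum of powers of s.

q(s) = 4s^3 - 3s^2 + 3s - 3

Newton's divided differences:
q[-2,0] = (-3 - (-53)) / (0 - (-2)) = 25
q[0,2] = (23 - (-3)) / (2 - 0) = 13
q[2,4] = (217 - 23) / (4 - 2) = 97
q[-2,0,2] = (13 - 25) / (2 - (-2)) = -3
q[0,2,4] = (97 - 13) / (4 - 0) = 21
q[-2,0,2,4] = (21 - (-3)) / (4 - (-2)) = 4
q(s) = -53 + 25·(s + 2) + (-3)·(s + 2)s + 4·(s + 2)s(s - 2)
Expanding: q(s) = 4s^3 - 3s^2 + 3s - 3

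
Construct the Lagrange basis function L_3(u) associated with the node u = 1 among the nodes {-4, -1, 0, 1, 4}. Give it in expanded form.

L_3(u) = (u + 4)(u + 1)u(u - 4) / [(5)·(2)·(1)·(-3)]
       = (u^4 + u^3 - 16u^2 - 16u) / (-30)

L_3(u) = -(1/30)u^4 - (1/30)u^3 + (8/15)u^2 + (8/15)u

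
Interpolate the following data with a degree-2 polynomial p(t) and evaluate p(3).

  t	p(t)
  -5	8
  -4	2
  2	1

20/3

Using Newton's divided-difference form:
p[-5,-4] = (2 - 8) / (-4 - (-5)) = -6
p[-4,2] = (1 - 2) / (2 - (-4)) = -1/6
p[-5,-4,2] = (-1/6 - (-6)) / (2 - (-5)) = 5/6
p(3) = 8 + (-6)·(8) + (5/6)·(8)·(7) = 20/3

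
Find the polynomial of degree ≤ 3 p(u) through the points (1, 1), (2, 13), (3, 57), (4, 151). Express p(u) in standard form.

p(u) = 3u^3 - 2u^2 - 3u + 3

L_0(u) = (u - 2)(u - 3)(u - 4) / [-6] = -(1/6)u^3 + (3/2)u^2 - (13/3)u + 4
L_1(u) = (u - 1)(u - 3)(u - 4) / [2] = (1/2)u^3 - 4u^2 + (19/2)u - 6
L_2(u) = (u - 1)(u - 2)(u - 4) / [-2] = -(1/2)u^3 + (7/2)u^2 - 7u + 4
L_3(u) = (u - 1)(u - 2)(u - 3) / [6] = (1/6)u^3 - u^2 + (11/6)u - 1
p(u) = 1·L_0 + 13·L_1 + 57·L_2 + 151·L_3
  1·L_0(u) = -(1/6)u^3 + (3/2)u^2 - (13/3)u + 4
  13·L_1(u) = (13/2)u^3 - 52u^2 + (247/2)u - 78
  57·L_2(u) = -(57/2)u^3 + (399/2)u^2 - 399u + 228
  151·L_3(u) = (151/6)u^3 - 151u^2 + (1661/6)u - 151
Adding term by term: 3u^3 - 2u^2 - 3u + 3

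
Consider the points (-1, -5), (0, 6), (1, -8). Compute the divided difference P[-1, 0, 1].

P[-1,0] = (6 - (-5)) / (0 - (-1)) = 11
P[0,1] = (-8 - 6) / (1 - 0) = -14
P[-1,0,1] = (-14 - 11) / (1 - (-1)) = -25/2

-25/2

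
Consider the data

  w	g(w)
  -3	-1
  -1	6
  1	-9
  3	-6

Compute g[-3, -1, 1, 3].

5/6

g[-3,-1] = (6 - (-1)) / (-1 - (-3)) = 7/2
g[-1,1] = (-9 - 6) / (1 - (-1)) = -15/2
g[1,3] = (-6 - (-9)) / (3 - 1) = 3/2
g[-3,-1,1] = (-15/2 - 7/2) / (1 - (-3)) = -11/4
g[-1,1,3] = (3/2 - (-15/2)) / (3 - (-1)) = 9/4
g[-3,-1,1,3] = (9/4 - (-11/4)) / (3 - (-3)) = 5/6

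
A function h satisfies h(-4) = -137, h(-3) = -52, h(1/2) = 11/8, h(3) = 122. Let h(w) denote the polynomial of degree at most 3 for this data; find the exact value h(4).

L_0(4) = (7)·(7/2)·(1)/[(-1)·(-9/2)·(-7)] = -7/9
L_1(4) = (8)·(7/2)·(1)/[(1)·(-7/2)·(-6)] = 4/3
L_2(4) = (8)·(7)·(1)/[(9/2)·(7/2)·(-5/2)] = -64/45
L_3(4) = (8)·(7)·(7/2)/[(7)·(6)·(5/2)] = 28/15
Sum: (-137)·(-7/9) + (-52)·(4/3) + 11/8·(-64/45) + 122·(28/15) = 263

263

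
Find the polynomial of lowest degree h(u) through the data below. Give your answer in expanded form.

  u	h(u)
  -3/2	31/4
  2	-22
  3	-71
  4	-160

h(u) = -2u^3 - 2u^2 - u + 4

L_0(u) = (u - 2)(u - 3)(u - 4) / [-693/8] = -(8/693)u^3 + (8/77)u^2 - (208/693)u + 64/231
L_1(u) = (u + 3/2)(u - 3)(u - 4) / [7] = (1/7)u^3 - (11/14)u^2 + (3/14)u + 18/7
L_2(u) = (u + 3/2)(u - 2)(u - 4) / [-9/2] = -(2/9)u^3 + u^2 + (2/9)u - 8/3
L_3(u) = (u + 3/2)(u - 2)(u - 3) / [11] = (1/11)u^3 - (7/22)u^2 - (3/22)u + 9/11
h(u) = (31/4)·L_0 + (-22)·L_1 + (-71)·L_2 + (-160)·L_3
  (31/4)·L_0(u) = -(62/693)u^3 + (62/77)u^2 - (1612/693)u + 496/231
  (-22)·L_1(u) = -(22/7)u^3 + (121/7)u^2 - (33/7)u - 396/7
  (-71)·L_2(u) = (142/9)u^3 - 71u^2 - (142/9)u + 568/3
  (-160)·L_3(u) = -(160/11)u^3 + (560/11)u^2 + (240/11)u - 1440/11
Adding term by term: -2u^3 - 2u^2 - u + 4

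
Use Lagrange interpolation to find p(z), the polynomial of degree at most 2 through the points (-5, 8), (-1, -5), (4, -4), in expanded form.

p(z) = (23/60)z^2 - (19/20)z - 19/3

Build the Lagrange basis polynomials:
L_0(z) = (z + 1)(z - 4) / [36] = (1/36)z^2 - (1/12)z - 1/9
L_1(z) = (z + 5)(z - 4) / [-20] = -(1/20)z^2 - (1/20)z + 1
L_2(z) = (z + 5)(z + 1) / [45] = (1/45)z^2 + (2/15)z + 1/9
p(z) = 8·L_0 + (-5)·L_1 + (-4)·L_2
  8·L_0(z) = (2/9)z^2 - (2/3)z - 8/9
  (-5)·L_1(z) = (1/4)z^2 + (1/4)z - 5
  (-4)·L_2(z) = -(4/45)z^2 - (8/15)z - 4/9
Adding term by term: (23/60)z^2 - (19/20)z - 19/3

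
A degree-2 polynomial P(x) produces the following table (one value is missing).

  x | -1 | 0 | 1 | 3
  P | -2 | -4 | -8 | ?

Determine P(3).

The 3 known values determine P uniquely (degree ≤ 2).
L_0(3) = (3)·(2)/[(-1)·(-2)] = 3
L_1(3) = (4)·(2)/[(1)·(-1)] = -8
L_2(3) = (4)·(3)/[(2)·(1)] = 6
Sum: (-2)·(3) + (-4)·(-8) + (-8)·(6) = -22

-22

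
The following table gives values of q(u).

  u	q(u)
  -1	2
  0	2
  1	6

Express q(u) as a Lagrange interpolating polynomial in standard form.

q(u) = 2u^2 + 2u + 2

L_0(u) = u(u - 1) / [2] = (1/2)u^2 - (1/2)u
L_1(u) = (u + 1)(u - 1) / [-1] = -u^2 + 1
L_2(u) = (u + 1)u / [2] = (1/2)u^2 + (1/2)u
q(u) = 2·L_0 + 2·L_1 + 6·L_2
  2·L_0(u) = u^2 - u
  2·L_1(u) = -2u^2 + 2
  6·L_2(u) = 3u^2 + 3u
Adding term by term: 2u^2 + 2u + 2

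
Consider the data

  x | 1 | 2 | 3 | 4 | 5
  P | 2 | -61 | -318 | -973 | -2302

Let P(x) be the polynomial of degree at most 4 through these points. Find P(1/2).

77/16

Evaluate each Lagrange basis at x = 1/2:
L_0(1/2) = (-3/2)·(-5/2)·(-7/2)·(-9/2)/[(-1)·(-2)·(-3)·(-4)] = 315/128
L_1(1/2) = (-1/2)·(-5/2)·(-7/2)·(-9/2)/[(1)·(-1)·(-2)·(-3)] = -105/32
L_2(1/2) = (-1/2)·(-3/2)·(-7/2)·(-9/2)/[(2)·(1)·(-1)·(-2)] = 189/64
L_3(1/2) = (-1/2)·(-3/2)·(-5/2)·(-9/2)/[(3)·(2)·(1)·(-1)] = -45/32
L_4(1/2) = (-1/2)·(-3/2)·(-5/2)·(-7/2)/[(4)·(3)·(2)·(1)] = 35/128
Sum: 2·(315/128) + (-61)·(-105/32) + (-318)·(189/64) + (-973)·(-45/32) + (-2302)·(35/128) = 77/16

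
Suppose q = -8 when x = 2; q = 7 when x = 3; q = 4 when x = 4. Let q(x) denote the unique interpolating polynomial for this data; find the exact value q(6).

-56

Evaluate each Lagrange basis at x = 6:
L_0(6) = (3)·(2)/[(-1)·(-2)] = 3
L_1(6) = (4)·(2)/[(1)·(-1)] = -8
L_2(6) = (4)·(3)/[(2)·(1)] = 6
Sum: (-8)·(3) + 7·(-8) + 4·(6) = -56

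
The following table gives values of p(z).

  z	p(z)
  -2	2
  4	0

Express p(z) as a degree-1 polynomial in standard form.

p(z) = -(1/3)z + 4/3

L_0(z) = (z - 4) / [-6] = -(1/6)z + 2/3
L_1(z) = (z + 2) / [6] = (1/6)z + 1/3
p(z) = 2·L_0 + 0·L_1
  2·L_0(z) = -(1/3)z + 4/3
  0·L_1(z) = 0
Adding term by term: -(1/3)z + 4/3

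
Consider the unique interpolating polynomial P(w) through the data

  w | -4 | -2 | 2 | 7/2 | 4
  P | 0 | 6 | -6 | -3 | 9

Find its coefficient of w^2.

-281/88

Build the Lagrange basis polynomials:
L_0(w) = (w + 2)(w - 2)(w - 7/2)(w - 4) / [720] = (1/720)w^4 - (1/96)w^3 + (1/72)w^2 + (1/24)w - 7/90
L_1(w) = (w + 4)(w - 2)(w - 7/2)(w - 4) / [-264] = -(1/264)w^4 + (1/48)w^3 + (3/88)w^2 - (1/3)w + 14/33
L_2(w) = (w + 4)(w + 2)(w - 7/2)(w - 4) / [72] = (1/72)w^4 - (1/48)w^3 - (23/72)w^2 + (1/3)w + 14/9
L_3(w) = (w + 4)(w + 2)(w - 2)(w - 4) / [-495/16] = -(16/495)w^4 + (64/99)w^2 - 1024/495
L_4(w) = (w + 4)(w + 2)(w - 2)(w - 7/2) / [48] = (1/48)w^4 + (1/96)w^3 - (3/8)w^2 - (1/24)w + 7/6
P(w) = 0·L_0 + 6·L_1 + (-6)·L_2 + (-3)·L_3 + 9·L_4
Only the coefficient of w^2 is needed; take it from each L_i and combine:
0·(1/72) + 6·(3/88) + (-6)·(-23/72) + (-3)·(64/99) + 9·(-3/8) = -281/88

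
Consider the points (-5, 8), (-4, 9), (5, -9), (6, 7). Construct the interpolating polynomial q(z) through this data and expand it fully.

Newton's divided differences:
q[-5,-4] = (9 - 8) / (-4 - (-5)) = 1
q[-4,5] = (-9 - 9) / (5 - (-4)) = -2
q[5,6] = (7 - (-9)) / (6 - 5) = 16
q[-5,-4,5] = (-2 - 1) / (5 - (-5)) = -3/10
q[-4,5,6] = (16 - (-2)) / (6 - (-4)) = 9/5
q[-5,-4,5,6] = (9/5 - (-3/10)) / (6 - (-5)) = 21/110
q(z) = 8 + 1·(z + 5) + (-3/10)·(z + 5)(z + 4) + (21/110)·(z + 5)(z + 4)(z - 5)
Expanding: q(z) = (21/110)z^3 + (51/110)z^2 - (356/55)z - 133/11

q(z) = (21/110)z^3 + (51/110)z^2 - (356/55)z - 133/11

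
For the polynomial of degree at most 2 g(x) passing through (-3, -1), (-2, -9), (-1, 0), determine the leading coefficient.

The leading coefficient equals the top divided difference g[-3,-2,-1].
g[-3,-2] = (-9 - (-1)) / (-2 - (-3)) = -8
g[-2,-1] = (0 - (-9)) / (-1 - (-2)) = 9
g[-3,-2,-1] = (9 - (-8)) / (-1 - (-3)) = 17/2

17/2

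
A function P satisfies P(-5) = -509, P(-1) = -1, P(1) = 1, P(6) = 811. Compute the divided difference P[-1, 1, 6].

P[-1,1] = (1 - (-1)) / (1 - (-1)) = 1
P[1,6] = (811 - 1) / (6 - 1) = 162
P[-1,1,6] = (162 - 1) / (6 - (-1)) = 23

23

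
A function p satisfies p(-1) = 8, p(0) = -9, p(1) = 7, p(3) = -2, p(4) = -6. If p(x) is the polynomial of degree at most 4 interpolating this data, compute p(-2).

Evaluate each Lagrange basis at x = -2:
L_0(-2) = (-2)·(-3)·(-5)·(-6)/[(-1)·(-2)·(-4)·(-5)] = 9/2
L_1(-2) = (-1)·(-3)·(-5)·(-6)/[(1)·(-1)·(-3)·(-4)] = -15/2
L_2(-2) = (-1)·(-2)·(-5)·(-6)/[(2)·(1)·(-2)·(-3)] = 5
L_3(-2) = (-1)·(-2)·(-3)·(-6)/[(4)·(3)·(2)·(-1)] = -3/2
L_4(-2) = (-1)·(-2)·(-3)·(-5)/[(5)·(4)·(3)·(1)] = 1/2
Sum: 8·(9/2) + (-9)·(-15/2) + 7·(5) + (-2)·(-3/2) + (-6)·(1/2) = 277/2

277/2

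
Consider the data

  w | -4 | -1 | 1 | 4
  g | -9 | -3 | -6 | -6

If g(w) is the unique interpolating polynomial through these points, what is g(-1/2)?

Evaluate each Lagrange basis at w = -1/2:
L_0(-1/2) = (1/2)·(-3/2)·(-9/2)/[(-3)·(-5)·(-8)] = -9/320
L_1(-1/2) = (7/2)·(-3/2)·(-9/2)/[(3)·(-2)·(-5)] = 63/80
L_2(-1/2) = (7/2)·(1/2)·(-9/2)/[(5)·(2)·(-3)] = 21/80
L_3(-1/2) = (7/2)·(1/2)·(-3/2)/[(8)·(5)·(3)] = -7/320
Sum: (-9)·(-9/320) + (-3)·(63/80) + (-6)·(21/80) + (-6)·(-7/320) = -1137/320

-1137/320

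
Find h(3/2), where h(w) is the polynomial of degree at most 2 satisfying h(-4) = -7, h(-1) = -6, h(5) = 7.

Evaluate each Lagrange basis at w = 3/2:
L_0(3/2) = (5/2)·(-7/2)/[(-3)·(-9)] = -35/108
L_1(3/2) = (11/2)·(-7/2)/[(3)·(-6)] = 77/72
L_2(3/2) = (11/2)·(5/2)/[(9)·(6)] = 55/216
Sum: (-7)·(-35/108) + (-6)·(77/72) + 7·(55/216) = -511/216

-511/216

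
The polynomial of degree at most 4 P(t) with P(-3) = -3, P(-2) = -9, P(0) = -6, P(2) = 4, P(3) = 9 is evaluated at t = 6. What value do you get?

L_0(6) = (8)·(6)·(4)·(3)/[(-1)·(-3)·(-5)·(-6)] = 32/5
L_1(6) = (9)·(6)·(4)·(3)/[(1)·(-2)·(-4)·(-5)] = -81/5
L_2(6) = (9)·(8)·(4)·(3)/[(3)·(2)·(-2)·(-3)] = 24
L_3(6) = (9)·(8)·(6)·(3)/[(5)·(4)·(2)·(-1)] = -162/5
L_4(6) = (9)·(8)·(6)·(4)/[(6)·(5)·(3)·(1)] = 96/5
Sum: (-3)·(32/5) + (-9)·(-81/5) + (-6)·(24) + 4·(-162/5) + 9·(96/5) = 129/5

129/5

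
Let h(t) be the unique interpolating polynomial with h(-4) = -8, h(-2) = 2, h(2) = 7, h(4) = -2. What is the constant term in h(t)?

23/3

Build the Lagrange basis polynomials:
L_0(t) = (t + 2)(t - 2)(t - 4) / [-96] = -(1/96)t^3 + (1/24)t^2 + (1/24)t - 1/6
L_1(t) = (t + 4)(t - 2)(t - 4) / [48] = (1/48)t^3 - (1/24)t^2 - (1/3)t + 2/3
L_2(t) = (t + 4)(t + 2)(t - 4) / [-48] = -(1/48)t^3 - (1/24)t^2 + (1/3)t + 2/3
L_3(t) = (t + 4)(t + 2)(t - 2) / [96] = (1/96)t^3 + (1/24)t^2 - (1/24)t - 1/6
h(t) = (-8)·L_0 + 2·L_1 + 7·L_2 + (-2)·L_3
Only the constant term is needed; take it from each L_i and combine:
(-8)·(-1/6) + 2·(2/3) + 7·(2/3) + (-2)·(-1/6) = 23/3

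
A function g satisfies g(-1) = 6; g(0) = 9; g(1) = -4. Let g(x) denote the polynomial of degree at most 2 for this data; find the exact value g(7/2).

-213/2

Evaluate each Lagrange basis at x = 7/2:
L_0(7/2) = (7/2)·(5/2)/[(-1)·(-2)] = 35/8
L_1(7/2) = (9/2)·(5/2)/[(1)·(-1)] = -45/4
L_2(7/2) = (9/2)·(7/2)/[(2)·(1)] = 63/8
Sum: 6·(35/8) + 9·(-45/4) + (-4)·(63/8) = -213/2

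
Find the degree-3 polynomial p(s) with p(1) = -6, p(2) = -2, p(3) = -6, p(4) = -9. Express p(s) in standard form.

Build the Lagrange basis polynomials:
L_0(s) = (s - 2)(s - 3)(s - 4) / [-6] = -(1/6)s^3 + (3/2)s^2 - (13/3)s + 4
L_1(s) = (s - 1)(s - 3)(s - 4) / [2] = (1/2)s^3 - 4s^2 + (19/2)s - 6
L_2(s) = (s - 1)(s - 2)(s - 4) / [-2] = -(1/2)s^3 + (7/2)s^2 - 7s + 4
L_3(s) = (s - 1)(s - 2)(s - 3) / [6] = (1/6)s^3 - s^2 + (11/6)s - 1
p(s) = (-6)·L_0 + (-2)·L_1 + (-6)·L_2 + (-9)·L_3
  (-6)·L_0(s) = s^3 - 9s^2 + 26s - 24
  (-2)·L_1(s) = -s^3 + 8s^2 - 19s + 12
  (-6)·L_2(s) = 3s^3 - 21s^2 + 42s - 24
  (-9)·L_3(s) = -(3/2)s^3 + 9s^2 - (33/2)s + 9
Adding term by term: (3/2)s^3 - 13s^2 + (65/2)s - 27

p(s) = (3/2)s^3 - 13s^2 + (65/2)s - 27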